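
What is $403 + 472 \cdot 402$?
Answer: $190147$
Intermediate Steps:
$403 + 472 \cdot 402 = 403 + 189744 = 190147$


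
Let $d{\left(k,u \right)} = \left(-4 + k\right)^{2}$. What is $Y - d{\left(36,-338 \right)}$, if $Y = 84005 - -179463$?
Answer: $262444$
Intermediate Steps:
$Y = 263468$ ($Y = 84005 + 179463 = 263468$)
$Y - d{\left(36,-338 \right)} = 263468 - \left(-4 + 36\right)^{2} = 263468 - 32^{2} = 263468 - 1024 = 262444$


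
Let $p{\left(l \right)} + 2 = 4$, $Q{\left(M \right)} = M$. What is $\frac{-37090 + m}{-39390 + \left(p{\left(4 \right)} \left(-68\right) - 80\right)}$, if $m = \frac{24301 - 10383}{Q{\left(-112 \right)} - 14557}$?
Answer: $\frac{90681188}{96830069} \approx 0.9365$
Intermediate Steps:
$p{\left(l \right)} = 2$ ($p{\left(l \right)} = -2 + 4 = 2$)
$m = - \frac{13918}{14669}$ ($m = \frac{24301 - 10383}{-112 - 14557} = \frac{24301 - 10383}{-14669} = \left(24301 - 10383\right) \left(- \frac{1}{14669}\right) = 13918 \left(- \frac{1}{14669}\right) = - \frac{13918}{14669} \approx -0.9488$)
$\frac{-37090 + m}{-39390 + \left(p{\left(4 \right)} \left(-68\right) - 80\right)} = \frac{-37090 - \frac{13918}{14669}}{-39390 + \left(2 \left(-68\right) - 80\right)} = - \frac{544087128}{14669 \left(-39390 - 216\right)} = - \frac{544087128}{14669 \left(-39606\right)} = \left(- \frac{544087128}{14669}\right) \left(- \frac{1}{39606}\right) = \frac{90681188}{96830069}$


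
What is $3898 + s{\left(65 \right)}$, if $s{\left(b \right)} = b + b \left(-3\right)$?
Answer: $3768$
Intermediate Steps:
$s{\left(b \right)} = - 2 b$ ($s{\left(b \right)} = b - 3 b = - 2 b$)
$3898 + s{\left(65 \right)} = 3898 - 130 = 3768$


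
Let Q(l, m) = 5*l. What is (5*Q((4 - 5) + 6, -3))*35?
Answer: 4375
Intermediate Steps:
(5*Q((4 - 5) + 6, -3))*35 = (5*(5*((4 - 5) + 6)))*35 = (5*(5*(-1 + 6)))*35 = (5*(5*5))*35 = (5*25)*35 = 125*35 = 4375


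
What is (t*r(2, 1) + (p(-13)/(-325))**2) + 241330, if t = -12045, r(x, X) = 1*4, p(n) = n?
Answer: 120718751/625 ≈ 1.9315e+5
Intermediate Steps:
r(x, X) = 4
(t*r(2, 1) + (p(-13)/(-325))**2) + 241330 = (-12045*4 + (-13/(-325))**2) + 241330 = (-48180 + (-13*(-1/325))**2) + 241330 = (-48180 + (1/25)**2) + 241330 = (-48180 + 1/625) + 241330 = -30112499/625 + 241330 = 120718751/625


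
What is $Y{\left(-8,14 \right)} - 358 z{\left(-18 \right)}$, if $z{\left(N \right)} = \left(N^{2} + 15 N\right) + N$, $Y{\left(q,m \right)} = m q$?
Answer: $-13000$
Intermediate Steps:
$z{\left(N \right)} = N^{2} + 16 N$
$Y{\left(-8,14 \right)} - 358 z{\left(-18 \right)} = 14 \left(-8\right) - 358 \left(- 18 \left(16 - 18\right)\right) = -112 - 358 \left(\left(-18\right) \left(-2\right)\right) = -112 - 12888 = -13000$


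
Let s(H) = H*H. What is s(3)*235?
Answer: 2115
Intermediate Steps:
s(H) = H**2
s(3)*235 = 3**2*235 = 9*235 = 2115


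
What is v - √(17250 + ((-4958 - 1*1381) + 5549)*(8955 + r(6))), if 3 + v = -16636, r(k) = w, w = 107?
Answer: -16639 - I*√7141730 ≈ -16639.0 - 2672.4*I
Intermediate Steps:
r(k) = 107
v = -16639 (v = -3 - 16636 = -16639)
v - √(17250 + ((-4958 - 1*1381) + 5549)*(8955 + r(6))) = -16639 - √(17250 + ((-4958 - 1*1381) + 5549)*(8955 + 107)) = -16639 - √(17250 + ((-4958 - 1381) + 5549)*9062) = -16639 - √(17250 + (-6339 + 5549)*9062) = -16639 - √(17250 - 790*9062) = -16639 - √(17250 - 7158980) = -16639 - √(-7141730) = -16639 - I*√7141730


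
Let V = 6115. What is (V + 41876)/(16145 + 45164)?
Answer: 47991/61309 ≈ 0.78277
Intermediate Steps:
(V + 41876)/(16145 + 45164) = (6115 + 41876)/(16145 + 45164) = 47991/61309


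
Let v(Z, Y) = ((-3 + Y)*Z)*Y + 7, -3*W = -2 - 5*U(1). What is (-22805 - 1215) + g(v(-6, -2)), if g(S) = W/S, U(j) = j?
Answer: -3819187/159 ≈ -24020.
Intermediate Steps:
W = 7/3 (W = -(-2 - 5*1)/3 = -(-2 - 5)/3 = -⅓*(-7) = 7/3 ≈ 2.3333)
v(Z, Y) = 7 + Y*Z*(-3 + Y) (v(Z, Y) = (Z*(-3 + Y))*Y + 7 = Y*Z*(-3 + Y) + 7 = 7 + Y*Z*(-3 + Y))
g(S) = 7/(3*S)
(-22805 - 1215) + g(v(-6, -2)) = (-22805 - 1215) + 7/(3*(7 - 6*(-2)² - 3*(-2)*(-6))) = -24020 + 7/(3*(7 - 6*4 - 36)) = -24020 + 7/(3*(7 - 24 - 36)) = -24020 + (7/3)/(-53) = -24020 + (7/3)*(-1/53) = -24020 - 7/159 = -3819187/159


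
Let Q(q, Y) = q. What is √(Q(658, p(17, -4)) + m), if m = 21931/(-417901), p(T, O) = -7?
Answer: √114904774750227/417901 ≈ 25.650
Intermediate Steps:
m = -21931/417901 (m = 21931*(-1/417901) = -21931/417901 ≈ -0.052479)
√(Q(658, p(17, -4)) + m) = √(658 - 21931/417901) = √(274956927/417901) = √114904774750227/417901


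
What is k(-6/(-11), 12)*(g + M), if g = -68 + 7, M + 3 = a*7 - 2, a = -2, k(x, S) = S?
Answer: -960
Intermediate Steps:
M = -19 (M = -3 + (-2*7 - 2) = -3 + (-14 - 2) = -3 - 16 = -19)
g = -61
k(-6/(-11), 12)*(g + M) = 12*(-61 - 19) = 12*(-80) = -960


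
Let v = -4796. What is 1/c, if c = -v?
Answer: 1/4796 ≈ 0.00020851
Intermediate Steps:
c = 4796 (c = -1*(-4796) = 4796)
1/c = 1/4796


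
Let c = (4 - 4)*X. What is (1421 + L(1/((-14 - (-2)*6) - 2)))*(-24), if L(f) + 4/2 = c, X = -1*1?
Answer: -34056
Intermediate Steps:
X = -1
c = 0 (c = (4 - 4)*(-1) = 0*(-1) = 0)
L(f) = -2 (L(f) = -2 + 0 = -2)
(1421 + L(1/((-14 - (-2)*6) - 2)))*(-24) = (1421 - 2)*(-24) = 1419*(-24) = -34056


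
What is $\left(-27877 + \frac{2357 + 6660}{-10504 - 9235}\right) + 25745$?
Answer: $- \frac{42092565}{19739} \approx -2132.5$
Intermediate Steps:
$\left(-27877 + \frac{2357 + 6660}{-10504 - 9235}\right) + 25745 = \left(-27877 + \frac{9017}{-19739}\right) + 25745 = \left(-27877 + 9017 \left(- \frac{1}{19739}\right)\right) + 25745 = \left(-27877 - \frac{9017}{19739}\right) + 25745 = - \frac{550273120}{19739} + 25745 = - \frac{42092565}{19739}$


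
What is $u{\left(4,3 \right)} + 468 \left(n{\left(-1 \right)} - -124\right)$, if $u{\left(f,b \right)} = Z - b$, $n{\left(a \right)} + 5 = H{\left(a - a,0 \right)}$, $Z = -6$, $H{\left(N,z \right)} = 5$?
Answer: $58023$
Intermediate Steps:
$n{\left(a \right)} = 0$ ($n{\left(a \right)} = -5 + 5 = 0$)
$u{\left(f,b \right)} = -6 - b$
$u{\left(4,3 \right)} + 468 \left(n{\left(-1 \right)} - -124\right) = \left(-6 - 3\right) + 468 \left(0 - -124\right) = \left(-6 - 3\right) + 468 \left(0 + 124\right) = -9 + 468 \cdot 124 = -9 + 58032 = 58023$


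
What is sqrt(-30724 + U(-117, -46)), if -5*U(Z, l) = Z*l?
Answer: I*sqrt(795010)/5 ≈ 178.33*I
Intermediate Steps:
U(Z, l) = -Z*l/5
sqrt(-30724 + U(-117, -46)) = sqrt(-30724 - 1/5*(-117)*(-46)) = sqrt(-30724 - 5382/5) = sqrt(-159002/5) = I*sqrt(795010)/5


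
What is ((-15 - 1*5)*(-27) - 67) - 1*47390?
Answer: -46917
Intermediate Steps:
((-15 - 1*5)*(-27) - 67) - 1*47390 = ((-15 - 5)*(-27) - 67) - 47390 = (-20*(-27) - 67) - 47390 = (540 - 67) - 47390 = 473 - 47390 = -46917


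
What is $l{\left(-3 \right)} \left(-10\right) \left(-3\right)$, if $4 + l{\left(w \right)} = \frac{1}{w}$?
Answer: $-130$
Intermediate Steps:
$l{\left(w \right)} = -4 + \frac{1}{w}$
$l{\left(-3 \right)} \left(-10\right) \left(-3\right) = \left(-4 + \frac{1}{-3}\right) \left(-10\right) \left(-3\right) = \left(-4 - \frac{1}{3}\right) \left(-10\right) \left(-3\right) = \left(- \frac{13}{3}\right) \left(-10\right) \left(-3\right) = \frac{130}{3} \left(-3\right) = -130$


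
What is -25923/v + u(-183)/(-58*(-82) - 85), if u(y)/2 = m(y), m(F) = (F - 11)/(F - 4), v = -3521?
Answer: 22644510419/3075512517 ≈ 7.3628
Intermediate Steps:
m(F) = (-11 + F)/(-4 + F)
u(y) = 2*(-11 + y)/(-4 + y) (u(y) = 2*((-11 + y)/(-4 + y)) = 2*(-11 + y)/(-4 + y))
-25923/v + u(-183)/(-58*(-82) - 85) = -25923/(-3521) + (2*(-11 - 183)/(-4 - 183))/(-58*(-82) - 85) = -25923*(-1/3521) + (2*(-194)/(-187))/(4756 - 85) = 25923/3521 + (2*(-1/187)*(-194))/4671 = 25923/3521 + (388/187)*(1/4671) = 25923/3521 + 388/873477 = 22644510419/3075512517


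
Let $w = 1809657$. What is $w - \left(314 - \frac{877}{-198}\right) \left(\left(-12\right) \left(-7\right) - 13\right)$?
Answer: $\frac{353835607}{198} \approx 1.787 \cdot 10^{6}$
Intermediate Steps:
$w - \left(314 - \frac{877}{-198}\right) \left(\left(-12\right) \left(-7\right) - 13\right) = 1809657 - \left(314 - \frac{877}{-198}\right) \left(\left(-12\right) \left(-7\right) - 13\right) = 1809657 - \left(314 - - \frac{877}{198}\right) \left(84 - 13\right) = 1809657 - \left(314 + \frac{877}{198}\right) 71 = 1809657 - \frac{63049}{198} \cdot 71 = 1809657 - \frac{4476479}{198} = \frac{353835607}{198}$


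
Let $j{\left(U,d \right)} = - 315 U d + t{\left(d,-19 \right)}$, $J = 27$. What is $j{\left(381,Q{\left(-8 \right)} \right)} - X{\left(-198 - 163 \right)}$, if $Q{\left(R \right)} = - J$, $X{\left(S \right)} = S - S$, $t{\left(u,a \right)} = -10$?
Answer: $3240395$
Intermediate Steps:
$X{\left(S \right)} = 0$
$Q{\left(R \right)} = -27$ ($Q{\left(R \right)} = \left(-1\right) 27 = -27$)
$j{\left(U,d \right)} = -10 - 315 U d$ ($j{\left(U,d \right)} = - 315 U d - 10 = -10 - 315 U d$)
$j{\left(381,Q{\left(-8 \right)} \right)} - X{\left(-198 - 163 \right)} = \left(-10 - 120015 \left(-27\right)\right) - 0 = \left(-10 + 3240405\right) + 0 = 3240395 + 0 = 3240395$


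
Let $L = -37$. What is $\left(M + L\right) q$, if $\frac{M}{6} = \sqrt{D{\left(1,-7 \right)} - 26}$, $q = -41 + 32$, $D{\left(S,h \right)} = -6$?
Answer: $333 - 216 i \sqrt{2} \approx 333.0 - 305.47 i$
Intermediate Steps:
$q = -9$
$M = 24 i \sqrt{2}$ ($M = 6 \sqrt{-6 - 26} = 6 \sqrt{-32} = 6 \cdot 4 i \sqrt{2} = 24 i \sqrt{2} \approx 33.941 i$)
$\left(M + L\right) q = \left(24 i \sqrt{2} - 37\right) \left(-9\right) = \left(-37 + 24 i \sqrt{2}\right) \left(-9\right) = 333 - 216 i \sqrt{2}$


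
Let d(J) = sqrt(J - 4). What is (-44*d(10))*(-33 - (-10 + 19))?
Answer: 1848*sqrt(6) ≈ 4526.7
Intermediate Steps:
d(J) = sqrt(-4 + J)
(-44*d(10))*(-33 - (-10 + 19)) = (-44*sqrt(-4 + 10))*(-33 - (-10 + 19)) = (-44*sqrt(6))*(-33 - 1*9) = (-44*sqrt(6))*(-33 - 9) = -44*sqrt(6)*(-42) = 1848*sqrt(6)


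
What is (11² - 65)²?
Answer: 3136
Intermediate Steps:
(11² - 65)² = (121 - 65)² = 56² = 3136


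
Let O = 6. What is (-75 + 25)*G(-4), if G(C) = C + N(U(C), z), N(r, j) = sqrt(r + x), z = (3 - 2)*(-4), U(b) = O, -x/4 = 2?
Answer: 200 - 50*I*sqrt(2) ≈ 200.0 - 70.711*I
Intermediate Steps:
x = -8 (x = -4*2 = -8)
U(b) = 6
z = -4 (z = 1*(-4) = -4)
N(r, j) = sqrt(-8 + r) (N(r, j) = sqrt(r - 8) = sqrt(-8 + r))
G(C) = C + I*sqrt(2) (G(C) = C + sqrt(-8 + 6) = C + sqrt(-2) = C + I*sqrt(2))
(-75 + 25)*G(-4) = (-75 + 25)*(-4 + I*sqrt(2)) = -50*(-4 + I*sqrt(2)) = 200 - 50*I*sqrt(2)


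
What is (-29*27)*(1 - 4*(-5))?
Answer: -16443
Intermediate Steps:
(-29*27)*(1 - 4*(-5)) = -783*(1 + 20) = -783*21 = -16443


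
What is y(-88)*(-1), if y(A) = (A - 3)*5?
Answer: 455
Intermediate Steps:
y(A) = -15 + 5*A (y(A) = (-3 + A)*5 = -15 + 5*A)
y(-88)*(-1) = (-15 + 5*(-88))*(-1) = (-15 - 440)*(-1) = -455*(-1) = 455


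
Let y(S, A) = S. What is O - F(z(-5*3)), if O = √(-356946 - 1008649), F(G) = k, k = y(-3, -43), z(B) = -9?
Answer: 3 + I*√1365595 ≈ 3.0 + 1168.6*I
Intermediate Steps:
k = -3
F(G) = -3
O = I*√1365595 (O = √(-1365595) = I*√1365595 ≈ 1168.6*I)
O - F(z(-5*3)) = I*√1365595 - 1*(-3) = I*√1365595 + 3 = 3 + I*√1365595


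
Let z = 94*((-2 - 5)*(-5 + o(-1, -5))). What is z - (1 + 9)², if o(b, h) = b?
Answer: 3848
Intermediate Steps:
z = 3948 (z = 94*((-2 - 5)*(-5 - 1)) = 94*(-7*(-6)) = 94*42 = 3948)
z - (1 + 9)² = 3948 - (1 + 9)² = 3948 - 1*10² = 3948 - 1*100 = 3948 - 100 = 3848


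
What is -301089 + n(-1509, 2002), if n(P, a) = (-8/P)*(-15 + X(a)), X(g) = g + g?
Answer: -454311389/1509 ≈ -3.0107e+5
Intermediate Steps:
X(g) = 2*g
n(P, a) = -8*(-15 + 2*a)/P (n(P, a) = (-8/P)*(-15 + 2*a) = -8*(-15 + 2*a)/P)
-301089 + n(-1509, 2002) = -301089 + 8*(15 - 2*2002)/(-1509) = -301089 + 8*(-1/1509)*(15 - 4004) = -301089 + 8*(-1/1509)*(-3989) = -301089 + 31912/1509 = -454311389/1509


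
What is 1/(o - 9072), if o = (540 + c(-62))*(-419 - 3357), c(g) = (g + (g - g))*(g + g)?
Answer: -1/31078000 ≈ -3.2177e-8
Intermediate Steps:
c(g) = 2*g² (c(g) = (g + 0)*(2*g) = g*(2*g) = 2*g²)
o = -31068928 (o = (540 + 2*(-62)²)*(-419 - 3357) = (540 + 2*3844)*(-3776) = (540 + 7688)*(-3776) = 8228*(-3776) = -31068928)
1/(o - 9072) = 1/(-31068928 - 9072) = 1/(-31078000) = -1/31078000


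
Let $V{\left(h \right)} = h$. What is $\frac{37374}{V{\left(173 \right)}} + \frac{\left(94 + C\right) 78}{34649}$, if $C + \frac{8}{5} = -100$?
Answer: $\frac{6474345858}{29971385} \approx 216.02$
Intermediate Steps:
$C = - \frac{508}{5}$ ($C = - \frac{8}{5} - 100 = - \frac{508}{5} \approx -101.6$)
$\frac{37374}{V{\left(173 \right)}} + \frac{\left(94 + C\right) 78}{34649} = \frac{37374}{173} + \frac{\left(94 - \frac{508}{5}\right) 78}{34649} = 37374 \cdot \frac{1}{173} + \left(- \frac{38}{5}\right) 78 \cdot \frac{1}{34649} = \frac{37374}{173} - \frac{2964}{173245} = \frac{6474345858}{29971385}$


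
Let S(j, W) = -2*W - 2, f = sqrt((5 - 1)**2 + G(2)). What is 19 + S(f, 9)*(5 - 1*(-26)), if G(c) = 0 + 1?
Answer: -601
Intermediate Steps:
G(c) = 1
f = sqrt(17) (f = sqrt((5 - 1)**2 + 1) = sqrt(4**2 + 1) = sqrt(16 + 1) = sqrt(17) ≈ 4.1231)
S(j, W) = -2 - 2*W
19 + S(f, 9)*(5 - 1*(-26)) = 19 + (-2 - 2*9)*(5 - 1*(-26)) = 19 + (-2 - 18)*(5 + 26) = 19 - 20*31 = 19 - 620 = -601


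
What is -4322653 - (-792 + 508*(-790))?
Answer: -3920541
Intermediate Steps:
-4322653 - (-792 + 508*(-790)) = -4322653 - (-792 - 401320) = -4322653 - 1*(-402112) = -4322653 + 402112 = -3920541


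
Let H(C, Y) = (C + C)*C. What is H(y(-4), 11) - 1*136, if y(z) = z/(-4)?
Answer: -134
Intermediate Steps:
y(z) = -z/4 (y(z) = z*(-¼) = -z/4)
H(C, Y) = 2*C² (H(C, Y) = (2*C)*C = 2*C²)
H(y(-4), 11) - 1*136 = 2*(-¼*(-4))² - 1*136 = 2*1² - 136 = 2*1 - 136 = 2 - 136 = -134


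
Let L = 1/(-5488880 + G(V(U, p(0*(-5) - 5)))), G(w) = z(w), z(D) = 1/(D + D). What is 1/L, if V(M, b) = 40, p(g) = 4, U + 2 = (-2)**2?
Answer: -439110399/80 ≈ -5.4889e+6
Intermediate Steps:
U = 2 (U = -2 + (-2)**2 = -2 + 4 = 2)
z(D) = 1/(2*D)
G(w) = 1/(2*w)
L = -80/439110399 (L = 1/(-5488880 + (1/2)/40) = 1/(-5488880 + (1/2)*(1/40)) = 1/(-5488880 + 1/80) = 1/(-439110399/80) = -80/439110399 ≈ -1.8219e-7)
1/L = 1/(-80/439110399) = -439110399/80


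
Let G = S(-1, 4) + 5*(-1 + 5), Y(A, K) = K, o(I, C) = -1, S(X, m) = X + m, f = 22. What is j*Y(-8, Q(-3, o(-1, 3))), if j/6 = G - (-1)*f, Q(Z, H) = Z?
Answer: -810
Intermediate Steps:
G = 23 (G = (-1 + 4) + 5*(-1 + 5) = 3 + 5*4 = 3 + 20 = 23)
j = 270 (j = 6*(23 - (-1)*22) = 6*(23 - 1*(-22)) = 6*(23 + 22) = 6*45 = 270)
j*Y(-8, Q(-3, o(-1, 3))) = 270*(-3) = -810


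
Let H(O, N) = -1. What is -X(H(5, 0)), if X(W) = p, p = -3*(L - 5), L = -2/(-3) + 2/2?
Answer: -10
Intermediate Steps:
L = 5/3 (L = -2*(-1/3) + 2*(1/2) = 2/3 + 1 = 5/3 ≈ 1.6667)
p = 10 (p = -3*(5/3 - 5) = -3*(-10/3) = 10)
X(W) = 10
-X(H(5, 0)) = -1*10 = -10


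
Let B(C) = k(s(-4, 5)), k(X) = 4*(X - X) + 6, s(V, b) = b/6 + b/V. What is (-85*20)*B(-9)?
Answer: -10200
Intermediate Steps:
s(V, b) = b/6 + b/V (s(V, b) = b*(⅙) + b/V = b/6 + b/V)
k(X) = 6 (k(X) = 4*0 + 6 = 0 + 6 = 6)
B(C) = 6
(-85*20)*B(-9) = -85*20*6 = -1700*6 = -10200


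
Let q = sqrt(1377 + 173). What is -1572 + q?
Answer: -1572 + 5*sqrt(62) ≈ -1532.6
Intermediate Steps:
q = 5*sqrt(62) (q = sqrt(1550) = 5*sqrt(62) ≈ 39.370)
-1572 + q = -1572 + 5*sqrt(62)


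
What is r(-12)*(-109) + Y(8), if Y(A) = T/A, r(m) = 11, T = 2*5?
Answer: -4791/4 ≈ -1197.8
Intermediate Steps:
T = 10
Y(A) = 10/A
r(-12)*(-109) + Y(8) = 11*(-109) + 10/8 = -1199 + 10*(1/8) = -1199 + 5/4 = -4791/4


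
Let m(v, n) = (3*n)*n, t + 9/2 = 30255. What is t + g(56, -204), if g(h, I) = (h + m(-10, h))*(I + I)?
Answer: -7662123/2 ≈ -3.8311e+6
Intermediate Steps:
t = 60501/2 (t = -9/2 + 30255 = 60501/2 ≈ 30251.)
m(v, n) = 3*n²
g(h, I) = 2*I*(h + 3*h²) (g(h, I) = (h + 3*h²)*(I + I) = (h + 3*h²)*(2*I) = 2*I*(h + 3*h²))
t + g(56, -204) = 60501/2 + 2*(-204)*56*(1 + 3*56) = 60501/2 + 2*(-204)*56*(1 + 168) = 60501/2 + 2*(-204)*56*169 = 60501/2 - 3861312 = -7662123/2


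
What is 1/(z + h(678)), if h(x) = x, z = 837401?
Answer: 1/838079 ≈ 1.1932e-6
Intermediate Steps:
1/(z + h(678)) = 1/(837401 + 678) = 1/838079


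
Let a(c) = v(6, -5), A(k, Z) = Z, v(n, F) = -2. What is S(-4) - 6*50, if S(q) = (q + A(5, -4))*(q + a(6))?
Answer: -252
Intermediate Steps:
a(c) = -2
S(q) = (-4 + q)*(-2 + q) (S(q) = (q - 4)*(q - 2) = (-4 + q)*(-2 + q))
S(-4) - 6*50 = (8 + (-4)² - 6*(-4)) - 6*50 = (8 + 16 + 24) - 300 = 48 - 300 = -252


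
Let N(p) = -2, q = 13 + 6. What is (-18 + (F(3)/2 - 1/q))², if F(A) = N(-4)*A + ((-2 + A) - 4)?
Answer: 734449/1444 ≈ 508.62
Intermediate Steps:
q = 19
F(A) = -6 - A (F(A) = -2*A + ((-2 + A) - 4) = -2*A + (-6 + A) = -6 - A)
(-18 + (F(3)/2 - 1/q))² = (-18 + ((-6 - 1*3)/2 - 1/19))² = (-18 + ((-6 - 3)*(½) - 1*1/19))² = (-18 + (-9*½ - 1/19))² = (-18 + (-9/2 - 1/19))² = (-18 - 173/38)² = (-857/38)² = 734449/1444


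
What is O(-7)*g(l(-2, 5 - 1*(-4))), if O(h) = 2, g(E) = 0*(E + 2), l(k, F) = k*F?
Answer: 0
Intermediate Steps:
l(k, F) = F*k
g(E) = 0 (g(E) = 0*(2 + E) = 0)
O(-7)*g(l(-2, 5 - 1*(-4))) = 2*0 = 0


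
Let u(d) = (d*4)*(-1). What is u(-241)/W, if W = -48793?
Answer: -964/48793 ≈ -0.019757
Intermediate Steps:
u(d) = -4*d (u(d) = (4*d)*(-1) = -4*d)
u(-241)/W = -4*(-241)/(-48793) = 964*(-1/48793) = -964/48793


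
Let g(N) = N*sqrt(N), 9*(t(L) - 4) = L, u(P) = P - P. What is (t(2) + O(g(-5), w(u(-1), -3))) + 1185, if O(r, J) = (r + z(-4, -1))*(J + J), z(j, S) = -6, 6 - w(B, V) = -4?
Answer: 9623/9 - 100*I*sqrt(5) ≈ 1069.2 - 223.61*I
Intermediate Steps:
u(P) = 0
w(B, V) = 10 (w(B, V) = 6 - 1*(-4) = 6 + 4 = 10)
t(L) = 4 + L/9
g(N) = N**(3/2)
O(r, J) = 2*J*(-6 + r) (O(r, J) = (r - 6)*(J + J) = (-6 + r)*(2*J) = 2*J*(-6 + r))
(t(2) + O(g(-5), w(u(-1), -3))) + 1185 = ((4 + (1/9)*2) + 2*10*(-6 + (-5)**(3/2))) + 1185 = ((4 + 2/9) + 2*10*(-6 - 5*I*sqrt(5))) + 1185 = (38/9 + (-120 - 100*I*sqrt(5))) + 1185 = (-1042/9 - 100*I*sqrt(5)) + 1185 = 9623/9 - 100*I*sqrt(5)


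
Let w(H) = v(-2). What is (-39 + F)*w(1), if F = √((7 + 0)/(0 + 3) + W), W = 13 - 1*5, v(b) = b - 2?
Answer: 156 - 4*√93/3 ≈ 143.14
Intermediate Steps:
v(b) = -2 + b
W = 8 (W = 13 - 5 = 8)
w(H) = -4 (w(H) = -2 - 2 = -4)
F = √93/3 (F = √((7 + 0)/(0 + 3) + 8) = √(7/3 + 8) = √(31/3) = √93/3 ≈ 3.2146)
(-39 + F)*w(1) = (-39 + √93/3)*(-4) = 156 - 4*√93/3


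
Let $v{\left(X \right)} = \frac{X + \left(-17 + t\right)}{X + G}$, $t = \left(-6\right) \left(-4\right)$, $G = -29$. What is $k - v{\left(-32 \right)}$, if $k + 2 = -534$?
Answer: $- \frac{32721}{61} \approx -536.41$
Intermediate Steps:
$k = -536$ ($k = -2 - 534 = -536$)
$t = 24$
$v{\left(X \right)} = \frac{7 + X}{-29 + X}$ ($v{\left(X \right)} = \frac{X + \left(-17 + 24\right)}{X - 29} = \frac{X + 7}{-29 + X} = \frac{7 + X}{-29 + X}$)
$k - v{\left(-32 \right)} = -536 - \frac{7 - 32}{-29 - 32} = -536 - \frac{1}{-61} \left(-25\right) = -536 - \left(- \frac{1}{61}\right) \left(-25\right) = -536 - \frac{25}{61} = - \frac{32721}{61}$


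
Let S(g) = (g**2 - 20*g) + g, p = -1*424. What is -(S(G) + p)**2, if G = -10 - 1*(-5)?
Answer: -92416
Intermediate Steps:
p = -424
G = -5 (G = -10 + 5 = -5)
S(g) = g**2 - 19*g
-(S(G) + p)**2 = -(-5*(-19 - 5) - 424)**2 = -(-5*(-24) - 424)**2 = -(120 - 424)**2 = -1*(-304)**2 = -1*92416 = -92416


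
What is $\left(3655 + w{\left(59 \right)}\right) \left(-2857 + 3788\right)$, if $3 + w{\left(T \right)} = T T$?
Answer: $6640823$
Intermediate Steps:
$w{\left(T \right)} = -3 + T^{2}$ ($w{\left(T \right)} = -3 + T T = -3 + T^{2}$)
$\left(3655 + w{\left(59 \right)}\right) \left(-2857 + 3788\right) = \left(3655 - \left(3 - 59^{2}\right)\right) \left(-2857 + 3788\right) = \left(3655 + \left(-3 + 3481\right)\right) 931 = \left(3655 + 3478\right) 931 = 7133 \cdot 931 = 6640823$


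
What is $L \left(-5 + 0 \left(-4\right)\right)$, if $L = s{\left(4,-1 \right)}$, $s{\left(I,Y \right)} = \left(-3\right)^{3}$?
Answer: $135$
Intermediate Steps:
$s{\left(I,Y \right)} = -27$
$L = -27$
$L \left(-5 + 0 \left(-4\right)\right) = - 27 \left(-5 + 0 \left(-4\right)\right) = - 27 \left(-5 + 0\right) = \left(-27\right) \left(-5\right) = 135$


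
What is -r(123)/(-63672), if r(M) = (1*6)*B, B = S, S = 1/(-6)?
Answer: -1/63672 ≈ -1.5705e-5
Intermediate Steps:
S = -1/6 ≈ -0.16667
B = -1/6 ≈ -0.16667
r(M) = -1 (r(M) = (1*6)*(-1/6) = 6*(-1/6) = -1)
-r(123)/(-63672) = -1*(-1)/(-63672) = 1*(-1/63672) = -1/63672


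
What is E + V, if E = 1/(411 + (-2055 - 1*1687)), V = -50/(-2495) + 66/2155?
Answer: 180410859/3581974195 ≈ 0.050366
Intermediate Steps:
V = 54484/1075345 (V = -50*(-1/2495) + 66*(1/2155) = 10/499 + 66/2155 = 54484/1075345 ≈ 0.050667)
E = -1/3331 (E = 1/(411 + (-2055 - 1687)) = 1/(411 - 3742) = 1/(-3331) = -1/3331 ≈ -0.00030021)
E + V = -1/3331 + 54484/1075345 = 180410859/3581974195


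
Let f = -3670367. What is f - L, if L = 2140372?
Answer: -5810739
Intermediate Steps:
f - L = -3670367 - 1*2140372 = -3670367 - 2140372 = -5810739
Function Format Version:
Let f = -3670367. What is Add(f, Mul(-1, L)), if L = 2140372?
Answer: -5810739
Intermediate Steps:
Add(f, Mul(-1, L)) = Add(-3670367, Mul(-1, 2140372)) = Add(-3670367, -2140372) = -5810739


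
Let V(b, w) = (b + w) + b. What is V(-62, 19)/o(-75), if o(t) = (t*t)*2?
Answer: -7/750 ≈ -0.0093333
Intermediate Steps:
V(b, w) = w + 2*b
o(t) = 2*t² (o(t) = t²*2 = 2*t²)
V(-62, 19)/o(-75) = (19 + 2*(-62))/((2*(-75)²)) = (19 - 124)/((2*5625)) = -105/11250 = -105*1/11250 = -7/750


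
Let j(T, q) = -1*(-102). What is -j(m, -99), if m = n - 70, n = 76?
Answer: -102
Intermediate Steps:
m = 6 (m = 76 - 70 = 6)
j(T, q) = 102
-j(m, -99) = -1*102 = -102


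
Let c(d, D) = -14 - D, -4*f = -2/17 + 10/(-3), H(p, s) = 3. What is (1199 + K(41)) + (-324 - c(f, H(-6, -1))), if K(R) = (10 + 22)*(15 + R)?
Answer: 2684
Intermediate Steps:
K(R) = 480 + 32*R (K(R) = 32*(15 + R) = 480 + 32*R)
f = 44/51 (f = -(-2/17 + 10/(-3))/4 = -(-2*1/17 + 10*(-1/3))/4 = -(-2/17 - 10/3)/4 = -1/4*(-176/51) = 44/51 ≈ 0.86275)
(1199 + K(41)) + (-324 - c(f, H(-6, -1))) = (1199 + (480 + 32*41)) + (-324 - (-14 - 1*3)) = (1199 + (480 + 1312)) + (-324 - (-14 - 3)) = (1199 + 1792) + (-324 - 1*(-17)) = 2991 + (-324 + 17) = 2991 - 307 = 2684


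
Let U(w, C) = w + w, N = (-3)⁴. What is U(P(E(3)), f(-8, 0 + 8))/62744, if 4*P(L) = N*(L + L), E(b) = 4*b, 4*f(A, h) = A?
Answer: 243/15686 ≈ 0.015492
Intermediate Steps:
N = 81
f(A, h) = A/4
P(L) = 81*L/2 (P(L) = (81*(L + L))/4 = (81*(2*L))/4 = (162*L)/4 = 81*L/2)
U(w, C) = 2*w
U(P(E(3)), f(-8, 0 + 8))/62744 = (2*(81*(4*3)/2))/62744 = (2*((81/2)*12))*(1/62744) = (2*486)*(1/62744) = 972*(1/62744) = 243/15686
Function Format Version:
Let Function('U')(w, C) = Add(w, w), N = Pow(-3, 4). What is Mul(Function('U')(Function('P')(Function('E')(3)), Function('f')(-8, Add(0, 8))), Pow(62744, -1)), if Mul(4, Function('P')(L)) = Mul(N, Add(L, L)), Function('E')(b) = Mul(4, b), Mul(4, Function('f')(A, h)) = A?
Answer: Rational(243, 15686) ≈ 0.015492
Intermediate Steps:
N = 81
Function('f')(A, h) = Mul(Rational(1, 4), A)
Function('P')(L) = Mul(Rational(81, 2), L) (Function('P')(L) = Mul(Rational(1, 4), Mul(81, Add(L, L))) = Mul(Rational(1, 4), Mul(81, Mul(2, L))) = Mul(Rational(1, 4), Mul(162, L)) = Mul(Rational(81, 2), L))
Function('U')(w, C) = Mul(2, w)
Mul(Function('U')(Function('P')(Function('E')(3)), Function('f')(-8, Add(0, 8))), Pow(62744, -1)) = Mul(Mul(2, Mul(Rational(81, 2), Mul(4, 3))), Pow(62744, -1)) = Mul(Mul(2, Mul(Rational(81, 2), 12)), Rational(1, 62744)) = Mul(Mul(2, 486), Rational(1, 62744)) = Mul(972, Rational(1, 62744)) = Rational(243, 15686)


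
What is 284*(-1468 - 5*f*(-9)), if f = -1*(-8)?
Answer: -314672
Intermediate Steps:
f = 8
284*(-1468 - 5*f*(-9)) = 284*(-1468 - 5*8*(-9)) = 284*(-1468 - 40*(-9)) = 284*(-1468 + 360) = 284*(-1108) = -314672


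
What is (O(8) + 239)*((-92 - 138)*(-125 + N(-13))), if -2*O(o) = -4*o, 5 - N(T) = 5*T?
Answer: 3225750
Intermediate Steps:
N(T) = 5 - 5*T
O(o) = 2*o (O(o) = -(-2)*o = 2*o)
(O(8) + 239)*((-92 - 138)*(-125 + N(-13))) = (2*8 + 239)*((-92 - 138)*(-125 + (5 - 5*(-13)))) = (16 + 239)*(-230*(-125 + (5 + 65))) = 255*(-230*(-125 + 70)) = 255*(-230*(-55)) = 255*12650 = 3225750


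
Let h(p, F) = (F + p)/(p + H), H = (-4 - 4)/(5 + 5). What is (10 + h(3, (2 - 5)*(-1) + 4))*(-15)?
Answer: -2400/11 ≈ -218.18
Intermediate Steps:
H = -⅘ (H = -8/10 = -8*⅒ = -⅘ ≈ -0.80000)
h(p, F) = (F + p)/(-⅘ + p) (h(p, F) = (F + p)/(p - ⅘) = (F + p)/(-⅘ + p))
(10 + h(3, (2 - 5)*(-1) + 4))*(-15) = (10 + 5*(((2 - 5)*(-1) + 4) + 3)/(-4 + 5*3))*(-15) = (10 + 5*((-3*(-1) + 4) + 3)/(-4 + 15))*(-15) = (10 + 5*((3 + 4) + 3)/11)*(-15) = (10 + 5*(1/11)*(7 + 3))*(-15) = (10 + 5*(1/11)*10)*(-15) = (10 + 50/11)*(-15) = (160/11)*(-15) = -2400/11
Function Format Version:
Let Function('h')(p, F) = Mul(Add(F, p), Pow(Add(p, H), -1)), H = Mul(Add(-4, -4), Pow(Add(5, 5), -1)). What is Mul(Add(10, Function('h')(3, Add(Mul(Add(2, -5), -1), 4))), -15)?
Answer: Rational(-2400, 11) ≈ -218.18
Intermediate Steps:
H = Rational(-4, 5) (H = Mul(-8, Pow(10, -1)) = Mul(-8, Rational(1, 10)) = Rational(-4, 5) ≈ -0.80000)
Function('h')(p, F) = Mul(Pow(Add(Rational(-4, 5), p), -1), Add(F, p)) (Function('h')(p, F) = Mul(Add(F, p), Pow(Add(p, Rational(-4, 5)), -1)) = Mul(Add(F, p), Pow(Add(Rational(-4, 5), p), -1)) = Mul(Pow(Add(Rational(-4, 5), p), -1), Add(F, p)))
Mul(Add(10, Function('h')(3, Add(Mul(Add(2, -5), -1), 4))), -15) = Mul(Add(10, Mul(5, Pow(Add(-4, Mul(5, 3)), -1), Add(Add(Mul(Add(2, -5), -1), 4), 3))), -15) = Mul(Add(10, Mul(5, Pow(Add(-4, 15), -1), Add(Add(Mul(-3, -1), 4), 3))), -15) = Mul(Add(10, Mul(5, Pow(11, -1), Add(Add(3, 4), 3))), -15) = Mul(Add(10, Mul(5, Rational(1, 11), Add(7, 3))), -15) = Mul(Add(10, Mul(5, Rational(1, 11), 10)), -15) = Mul(Add(10, Rational(50, 11)), -15) = Mul(Rational(160, 11), -15) = Rational(-2400, 11)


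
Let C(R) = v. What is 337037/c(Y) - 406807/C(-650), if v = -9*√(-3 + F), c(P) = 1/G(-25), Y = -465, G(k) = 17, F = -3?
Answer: 5729629 - 406807*I*√6/54 ≈ 5.7296e+6 - 18453.0*I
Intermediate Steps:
c(P) = 1/17
v = -9*I*√6 (v = -9*√(-3 - 3) = -9*I*√6 ≈ -22.045*I)
C(R) = -9*I*√6
337037/c(Y) - 406807/C(-650) = 337037/(1/17) - 406807*I*√6/54 = 337037*17 - 406807*I*√6/54 = 5729629 - 406807*I*√6/54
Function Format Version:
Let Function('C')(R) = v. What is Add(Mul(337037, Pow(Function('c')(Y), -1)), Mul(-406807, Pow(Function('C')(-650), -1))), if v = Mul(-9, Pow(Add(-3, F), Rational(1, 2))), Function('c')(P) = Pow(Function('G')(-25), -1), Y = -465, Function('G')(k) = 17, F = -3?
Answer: Add(5729629, Mul(Rational(-406807, 54), I, Pow(6, Rational(1, 2)))) ≈ Add(5.7296e+6, Mul(-18453., I))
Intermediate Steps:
Function('c')(P) = Rational(1, 17) (Function('c')(P) = Pow(17, -1) = Rational(1, 17))
v = Mul(-9, I, Pow(6, Rational(1, 2))) (v = Mul(-9, Pow(Add(-3, -3), Rational(1, 2))) = Mul(-9, Pow(-6, Rational(1, 2))) = Mul(-9, Mul(I, Pow(6, Rational(1, 2)))) = Mul(-9, I, Pow(6, Rational(1, 2))) ≈ Mul(-22.045, I))
Function('C')(R) = Mul(-9, I, Pow(6, Rational(1, 2)))
Add(Mul(337037, Pow(Function('c')(Y), -1)), Mul(-406807, Pow(Function('C')(-650), -1))) = Add(Mul(337037, Pow(Rational(1, 17), -1)), Mul(-406807, Pow(Mul(-9, I, Pow(6, Rational(1, 2))), -1))) = Add(Mul(337037, 17), Mul(-406807, Mul(Rational(1, 54), I, Pow(6, Rational(1, 2))))) = Add(5729629, Mul(Rational(-406807, 54), I, Pow(6, Rational(1, 2))))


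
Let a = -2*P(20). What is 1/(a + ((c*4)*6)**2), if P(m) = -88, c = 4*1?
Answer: 1/9392 ≈ 0.00010647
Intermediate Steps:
c = 4
a = 176 (a = -2*(-88) = 176)
1/(a + ((c*4)*6)**2) = 1/(176 + ((4*4)*6)**2) = 1/(176 + (16*6)**2) = 1/(176 + 96**2) = 1/(176 + 9216) = 1/9392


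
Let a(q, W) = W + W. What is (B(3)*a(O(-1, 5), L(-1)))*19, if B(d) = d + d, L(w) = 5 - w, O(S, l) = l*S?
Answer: 1368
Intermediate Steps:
O(S, l) = S*l
a(q, W) = 2*W
B(d) = 2*d
(B(3)*a(O(-1, 5), L(-1)))*19 = ((2*3)*(2*(5 - 1*(-1))))*19 = (6*(2*(5 + 1)))*19 = (6*(2*6))*19 = (6*12)*19 = 72*19 = 1368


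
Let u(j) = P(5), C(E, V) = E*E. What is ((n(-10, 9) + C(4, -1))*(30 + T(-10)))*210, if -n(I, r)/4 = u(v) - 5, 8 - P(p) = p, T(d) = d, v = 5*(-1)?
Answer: 100800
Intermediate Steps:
v = -5
C(E, V) = E²
P(p) = 8 - p
u(j) = 3 (u(j) = 8 - 1*5 = 8 - 5 = 3)
n(I, r) = 8 (n(I, r) = -4*(3 - 5) = -4*(-2) = 8)
((n(-10, 9) + C(4, -1))*(30 + T(-10)))*210 = ((8 + 4²)*(30 - 10))*210 = ((8 + 16)*20)*210 = (24*20)*210 = 480*210 = 100800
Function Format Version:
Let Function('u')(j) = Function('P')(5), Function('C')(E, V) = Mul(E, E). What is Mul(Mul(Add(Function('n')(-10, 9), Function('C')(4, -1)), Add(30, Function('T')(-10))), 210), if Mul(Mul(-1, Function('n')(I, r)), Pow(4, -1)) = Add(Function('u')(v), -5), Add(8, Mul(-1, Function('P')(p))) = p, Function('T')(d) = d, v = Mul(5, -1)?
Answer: 100800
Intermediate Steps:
v = -5
Function('C')(E, V) = Pow(E, 2)
Function('P')(p) = Add(8, Mul(-1, p))
Function('u')(j) = 3 (Function('u')(j) = Add(8, Mul(-1, 5)) = Add(8, -5) = 3)
Function('n')(I, r) = 8 (Function('n')(I, r) = Mul(-4, Add(3, -5)) = Mul(-4, -2) = 8)
Mul(Mul(Add(Function('n')(-10, 9), Function('C')(4, -1)), Add(30, Function('T')(-10))), 210) = Mul(Mul(Add(8, Pow(4, 2)), Add(30, -10)), 210) = Mul(Mul(Add(8, 16), 20), 210) = Mul(Mul(24, 20), 210) = Mul(480, 210) = 100800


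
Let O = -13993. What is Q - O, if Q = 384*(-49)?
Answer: -4823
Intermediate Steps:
Q = -18816
Q - O = -18816 - 1*(-13993) = -18816 + 13993 = -4823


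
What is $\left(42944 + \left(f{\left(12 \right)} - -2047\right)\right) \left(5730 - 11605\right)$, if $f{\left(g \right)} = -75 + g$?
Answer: $-263952000$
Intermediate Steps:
$\left(42944 + \left(f{\left(12 \right)} - -2047\right)\right) \left(5730 - 11605\right) = \left(42944 + \left(\left(-75 + 12\right) - -2047\right)\right) \left(5730 - 11605\right) = \left(42944 + \left(-63 + 2047\right)\right) \left(-5875\right) = \left(42944 + 1984\right) \left(-5875\right) = 44928 \left(-5875\right) = -263952000$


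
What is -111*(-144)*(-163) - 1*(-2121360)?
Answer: -484032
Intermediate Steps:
-111*(-144)*(-163) - 1*(-2121360) = 15984*(-163) + 2121360 = -2605392 + 2121360 = -484032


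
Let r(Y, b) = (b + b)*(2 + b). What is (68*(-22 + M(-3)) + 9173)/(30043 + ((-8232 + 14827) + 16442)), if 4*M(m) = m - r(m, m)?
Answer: 1881/13270 ≈ 0.14175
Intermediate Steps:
r(Y, b) = 2*b*(2 + b) (r(Y, b) = (2*b)*(2 + b) = 2*b*(2 + b))
M(m) = m/4 - m*(2 + m)/2 (M(m) = (m - 2*m*(2 + m))/4 = m/4 - m*(2 + m)/2)
(68*(-22 + M(-3)) + 9173)/(30043 + ((-8232 + 14827) + 16442)) = (68*(-22 + (1/4)*(-3)*(-3 - 2*(-3))) + 9173)/(30043 + ((-8232 + 14827) + 16442)) = (68*(-22 + (1/4)*(-3)*(-3 + 6)) + 9173)/(30043 + (6595 + 16442)) = (68*(-22 + (1/4)*(-3)*3) + 9173)/(30043 + 23037) = (68*(-22 - 9/4) + 9173)/53080 = (68*(-97/4) + 9173)*(1/53080) = (-1649 + 9173)*(1/53080) = 7524*(1/53080) = 1881/13270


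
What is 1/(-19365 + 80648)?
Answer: 1/61283 ≈ 1.6318e-5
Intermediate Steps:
1/(-19365 + 80648) = 1/61283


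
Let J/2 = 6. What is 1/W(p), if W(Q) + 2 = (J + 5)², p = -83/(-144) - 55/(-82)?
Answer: 1/287 ≈ 0.0034843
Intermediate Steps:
J = 12 (J = 2*6 = 12)
p = 7363/5904 (p = -83*(-1/144) - 55*(-1/82) = 83/144 + 55/82 = 7363/5904 ≈ 1.2471)
W(Q) = 287 (W(Q) = -2 + (12 + 5)² = -2 + 17² = -2 + 289 = 287)
1/W(p) = 1/287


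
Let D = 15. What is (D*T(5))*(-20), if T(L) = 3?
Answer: -900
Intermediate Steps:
(D*T(5))*(-20) = (15*3)*(-20) = 45*(-20) = -900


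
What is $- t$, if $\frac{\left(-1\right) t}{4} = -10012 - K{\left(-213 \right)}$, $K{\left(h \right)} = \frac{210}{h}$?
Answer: $- \frac{2843128}{71} \approx -40044.0$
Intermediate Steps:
$t = \frac{2843128}{71}$ ($t = - 4 \left(-10012 - \frac{210}{-213}\right) = - 4 \left(-10012 - 210 \left(- \frac{1}{213}\right)\right) = - 4 \left(-10012 - - \frac{70}{71}\right) = - 4 \left(-10012 + \frac{70}{71}\right) = \left(-4\right) \left(- \frac{710782}{71}\right) = \frac{2843128}{71} \approx 40044.0$)
$- t = \left(-1\right) \frac{2843128}{71} = - \frac{2843128}{71}$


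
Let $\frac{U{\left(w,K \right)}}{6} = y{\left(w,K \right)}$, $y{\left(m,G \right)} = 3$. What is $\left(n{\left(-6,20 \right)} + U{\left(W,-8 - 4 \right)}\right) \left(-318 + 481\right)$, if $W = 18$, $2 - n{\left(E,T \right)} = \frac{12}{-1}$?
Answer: $5216$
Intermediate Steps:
$n{\left(E,T \right)} = 14$ ($n{\left(E,T \right)} = 2 - \frac{12}{-1} = 2 - 12 \left(-1\right) = 2 - -12 = 2 + 12 = 14$)
$U{\left(w,K \right)} = 18$ ($U{\left(w,K \right)} = 6 \cdot 3 = 18$)
$\left(n{\left(-6,20 \right)} + U{\left(W,-8 - 4 \right)}\right) \left(-318 + 481\right) = \left(14 + 18\right) \left(-318 + 481\right) = 32 \cdot 163 = 5216$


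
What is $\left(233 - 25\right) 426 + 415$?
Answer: $89023$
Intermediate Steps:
$\left(233 - 25\right) 426 + 415 = 208 \cdot 426 + 415 = 88608 + 415 = 89023$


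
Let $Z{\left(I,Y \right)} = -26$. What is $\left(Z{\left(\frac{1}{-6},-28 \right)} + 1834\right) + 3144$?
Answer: $4952$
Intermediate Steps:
$\left(Z{\left(\frac{1}{-6},-28 \right)} + 1834\right) + 3144 = \left(-26 + 1834\right) + 3144 = 1808 + 3144 = 4952$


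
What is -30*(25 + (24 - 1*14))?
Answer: -1050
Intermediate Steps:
-30*(25 + (24 - 1*14)) = -30*(25 + (24 - 14)) = -30*(25 + 10) = -30*35 = -1050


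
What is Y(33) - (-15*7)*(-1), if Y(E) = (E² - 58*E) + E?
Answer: -897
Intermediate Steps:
Y(E) = E² - 57*E
Y(33) - (-15*7)*(-1) = 33*(-57 + 33) - (-15*7)*(-1) = 33*(-24) - (-105)*(-1) = -792 - 1*105 = -792 - 105 = -897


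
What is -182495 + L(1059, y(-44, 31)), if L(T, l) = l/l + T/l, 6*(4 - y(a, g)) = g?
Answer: -1283812/7 ≈ -1.8340e+5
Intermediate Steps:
y(a, g) = 4 - g/6
L(T, l) = 1 + T/l
-182495 + L(1059, y(-44, 31)) = -182495 + (1059 + (4 - ⅙*31))/(4 - ⅙*31) = -182495 + (1059 + (4 - 31/6))/(4 - 31/6) = -182495 + (1059 - 7/6)/(-7/6) = -182495 - 6/7*6347/6 = -182495 - 6347/7 = -1283812/7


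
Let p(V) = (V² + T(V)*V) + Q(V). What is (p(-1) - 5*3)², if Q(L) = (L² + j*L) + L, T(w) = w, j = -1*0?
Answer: 169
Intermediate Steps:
j = 0
Q(L) = L + L² (Q(L) = (L² + 0*L) + L = (L² + 0) + L = L² + L = L + L²)
p(V) = 2*V² + V*(1 + V) (p(V) = (V² + V*V) + V*(1 + V) = (V² + V²) + V*(1 + V) = 2*V² + V*(1 + V))
(p(-1) - 5*3)² = (-(1 + 3*(-1)) - 5*3)² = (-(1 - 3) - 15)² = (-1*(-2) - 15)² = (2 - 15)² = (-13)² = 169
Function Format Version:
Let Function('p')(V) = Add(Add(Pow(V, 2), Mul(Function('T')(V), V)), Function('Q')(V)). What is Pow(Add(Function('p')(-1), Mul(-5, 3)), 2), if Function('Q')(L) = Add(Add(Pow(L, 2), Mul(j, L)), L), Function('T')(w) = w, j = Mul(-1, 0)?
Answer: 169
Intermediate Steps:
j = 0
Function('Q')(L) = Add(L, Pow(L, 2)) (Function('Q')(L) = Add(Add(Pow(L, 2), Mul(0, L)), L) = Add(Add(Pow(L, 2), 0), L) = Add(Pow(L, 2), L) = Add(L, Pow(L, 2)))
Function('p')(V) = Add(Mul(2, Pow(V, 2)), Mul(V, Add(1, V))) (Function('p')(V) = Add(Add(Pow(V, 2), Mul(V, V)), Mul(V, Add(1, V))) = Add(Add(Pow(V, 2), Pow(V, 2)), Mul(V, Add(1, V))) = Add(Mul(2, Pow(V, 2)), Mul(V, Add(1, V))))
Pow(Add(Function('p')(-1), Mul(-5, 3)), 2) = Pow(Add(Mul(-1, Add(1, Mul(3, -1))), Mul(-5, 3)), 2) = Pow(Add(Mul(-1, Add(1, -3)), -15), 2) = Pow(Add(Mul(-1, -2), -15), 2) = Pow(Add(2, -15), 2) = Pow(-13, 2) = 169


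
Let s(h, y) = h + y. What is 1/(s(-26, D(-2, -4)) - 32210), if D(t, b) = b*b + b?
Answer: -1/32224 ≈ -3.1033e-5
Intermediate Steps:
D(t, b) = b + b**2 (D(t, b) = b**2 + b = b + b**2)
1/(s(-26, D(-2, -4)) - 32210) = 1/((-26 - 4*(1 - 4)) - 32210) = 1/((-26 - 4*(-3)) - 32210) = 1/((-26 + 12) - 32210) = 1/(-14 - 32210) = 1/(-32224) = -1/32224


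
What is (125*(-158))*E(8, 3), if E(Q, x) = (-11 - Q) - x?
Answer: 434500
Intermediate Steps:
E(Q, x) = -11 - Q - x
(125*(-158))*E(8, 3) = (125*(-158))*(-11 - 1*8 - 1*3) = -19750*(-11 - 8 - 3) = -19750*(-22) = 434500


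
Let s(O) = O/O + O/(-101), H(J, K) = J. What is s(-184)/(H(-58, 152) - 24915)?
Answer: -285/2522273 ≈ -0.00011299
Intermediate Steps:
s(O) = 1 - O/101 (s(O) = 1 + O*(-1/101) = 1 - O/101)
s(-184)/(H(-58, 152) - 24915) = (1 - 1/101*(-184))/(-58 - 24915) = (1 + 184/101)/(-24973) = (285/101)*(-1/24973) = -285/2522273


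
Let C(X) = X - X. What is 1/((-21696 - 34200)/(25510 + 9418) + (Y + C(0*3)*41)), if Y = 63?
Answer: 4366/268071 ≈ 0.016287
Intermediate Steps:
C(X) = 0
1/((-21696 - 34200)/(25510 + 9418) + (Y + C(0*3)*41)) = 1/((-21696 - 34200)/(25510 + 9418) + (63 + 0*41)) = 1/(-55896/34928 + (63 + 0)) = 1/(-55896*1/34928 + 63) = 1/(-6987/4366 + 63) = 1/(268071/4366) = 4366/268071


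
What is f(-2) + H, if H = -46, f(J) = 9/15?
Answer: -227/5 ≈ -45.400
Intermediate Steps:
f(J) = 3/5 (f(J) = 9*(1/15) = 3/5)
f(-2) + H = 3/5 - 46 = -227/5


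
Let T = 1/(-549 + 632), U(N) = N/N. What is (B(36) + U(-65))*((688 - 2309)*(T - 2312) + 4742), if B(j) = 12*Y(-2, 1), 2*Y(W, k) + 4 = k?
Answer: -5294741477/83 ≈ -6.3792e+7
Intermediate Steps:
Y(W, k) = -2 + k/2
U(N) = 1
T = 1/83 ≈ 0.012048
B(j) = -18 (B(j) = 12*(-2 + (½)*1) = 12*(-2 + ½) = 12*(-3/2) = -18)
(B(36) + U(-65))*((688 - 2309)*(T - 2312) + 4742) = (-18 + 1)*((688 - 2309)*(1/83 - 2312) + 4742) = -17*(-1621*(-191895/83) + 4742) = -17*(311061795/83 + 4742) = -17*311455381/83 = -5294741477/83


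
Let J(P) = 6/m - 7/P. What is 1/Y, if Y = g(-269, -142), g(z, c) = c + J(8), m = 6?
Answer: -8/1135 ≈ -0.0070485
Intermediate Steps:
J(P) = 1 - 7/P (J(P) = 6/6 - 7/P = 6*(⅙) - 7/P = 1 - 7/P)
g(z, c) = ⅛ + c (g(z, c) = c + (-7 + 8)/8 = c + (⅛)*1 = c + ⅛ = ⅛ + c)
Y = -1135/8 (Y = ⅛ - 142 = -1135/8 ≈ -141.88)
1/Y = 1/(-1135/8) = -8/1135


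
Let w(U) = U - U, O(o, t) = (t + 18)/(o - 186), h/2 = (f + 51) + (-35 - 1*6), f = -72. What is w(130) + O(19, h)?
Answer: 106/167 ≈ 0.63473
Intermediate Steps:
h = -124 (h = 2*((-72 + 51) + (-35 - 1*6)) = 2*(-21 + (-35 - 6)) = 2*(-21 - 41) = 2*(-62) = -124)
O(o, t) = (18 + t)/(-186 + o)
w(U) = 0
w(130) + O(19, h) = 0 + (18 - 124)/(-186 + 19) = 0 - 106/(-167) = 0 - 1/167*(-106) = 0 + 106/167 = 106/167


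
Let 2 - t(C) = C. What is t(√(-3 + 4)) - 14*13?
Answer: -181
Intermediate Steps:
t(C) = 2 - C
t(√(-3 + 4)) - 14*13 = (2 - √(-3 + 4)) - 14*13 = (2 - √1) - 182 = (2 - 1*1) - 182 = (2 - 1) - 182 = 1 - 182 = -181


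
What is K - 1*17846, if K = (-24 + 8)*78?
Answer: -19094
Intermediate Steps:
K = -1248 (K = -16*78 = -1248)
K - 1*17846 = -1248 - 1*17846 = -1248 - 17846 = -19094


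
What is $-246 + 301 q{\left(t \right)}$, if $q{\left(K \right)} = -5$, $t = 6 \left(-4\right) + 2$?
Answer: $-1751$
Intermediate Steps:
$t = -22$ ($t = -24 + 2 = -22$)
$-246 + 301 q{\left(t \right)} = -246 + 301 \left(-5\right) = -246 - 1505 = -1751$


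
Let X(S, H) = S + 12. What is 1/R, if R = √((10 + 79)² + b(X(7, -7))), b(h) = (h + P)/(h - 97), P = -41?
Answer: √12048270/308930 ≈ 0.011236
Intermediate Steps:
X(S, H) = 12 + S
b(h) = (-41 + h)/(-97 + h) (b(h) = (h - 41)/(h - 97) = (-41 + h)/(-97 + h))
R = √12048270/39 (R = √((10 + 79)² + (-41 + (12 + 7))/(-97 + (12 + 7))) = √(89² + (-41 + 19)/(-97 + 19)) = √(7921 - 22/(-78)) = √(7921 - 1/78*(-22)) = √(7921 + 11/39) = √(308930/39) = √12048270/39 ≈ 89.002)
1/R = 1/(√12048270/39) = √12048270/308930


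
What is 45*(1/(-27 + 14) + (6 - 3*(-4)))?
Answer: 10485/13 ≈ 806.54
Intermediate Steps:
45*(1/(-27 + 14) + (6 - 3*(-4))) = 45*(1/(-13) + (6 + 12)) = 45*(-1/13 + 18) = 45*(233/13) = 10485/13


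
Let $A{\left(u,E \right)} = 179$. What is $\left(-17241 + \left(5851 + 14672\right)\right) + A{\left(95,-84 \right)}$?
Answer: $3461$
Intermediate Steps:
$\left(-17241 + \left(5851 + 14672\right)\right) + A{\left(95,-84 \right)} = \left(-17241 + \left(5851 + 14672\right)\right) + 179 = \left(-17241 + 20523\right) + 179 = 3282 + 179 = 3461$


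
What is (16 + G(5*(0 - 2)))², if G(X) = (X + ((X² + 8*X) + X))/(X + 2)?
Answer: 256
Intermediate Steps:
G(X) = (X² + 10*X)/(2 + X) (G(X) = (X + (X² + 9*X))/(2 + X) = (X² + 10*X)/(2 + X))
(16 + G(5*(0 - 2)))² = (16 + (5*(0 - 2))*(10 + 5*(0 - 2))/(2 + 5*(0 - 2)))² = (16 + (5*(-2))*(10 + 5*(-2))/(2 + 5*(-2)))² = (16 - 10*(10 - 10)/(2 - 10))² = (16 - 10*0/(-8))² = (16 - 10*(-⅛)*0)² = (16 + 0)² = 16² = 256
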